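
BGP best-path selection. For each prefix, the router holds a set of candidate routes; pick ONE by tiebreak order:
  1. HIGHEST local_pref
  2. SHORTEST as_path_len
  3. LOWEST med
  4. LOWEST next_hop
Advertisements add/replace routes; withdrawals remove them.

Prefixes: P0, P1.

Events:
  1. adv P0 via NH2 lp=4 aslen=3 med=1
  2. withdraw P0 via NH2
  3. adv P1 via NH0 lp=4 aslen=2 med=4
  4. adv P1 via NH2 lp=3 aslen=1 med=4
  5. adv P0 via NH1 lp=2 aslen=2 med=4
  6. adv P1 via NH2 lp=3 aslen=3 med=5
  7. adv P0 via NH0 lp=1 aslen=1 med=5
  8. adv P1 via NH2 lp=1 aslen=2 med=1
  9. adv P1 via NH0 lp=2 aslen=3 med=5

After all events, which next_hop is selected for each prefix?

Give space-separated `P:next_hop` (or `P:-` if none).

Answer: P0:NH1 P1:NH0

Derivation:
Op 1: best P0=NH2 P1=-
Op 2: best P0=- P1=-
Op 3: best P0=- P1=NH0
Op 4: best P0=- P1=NH0
Op 5: best P0=NH1 P1=NH0
Op 6: best P0=NH1 P1=NH0
Op 7: best P0=NH1 P1=NH0
Op 8: best P0=NH1 P1=NH0
Op 9: best P0=NH1 P1=NH0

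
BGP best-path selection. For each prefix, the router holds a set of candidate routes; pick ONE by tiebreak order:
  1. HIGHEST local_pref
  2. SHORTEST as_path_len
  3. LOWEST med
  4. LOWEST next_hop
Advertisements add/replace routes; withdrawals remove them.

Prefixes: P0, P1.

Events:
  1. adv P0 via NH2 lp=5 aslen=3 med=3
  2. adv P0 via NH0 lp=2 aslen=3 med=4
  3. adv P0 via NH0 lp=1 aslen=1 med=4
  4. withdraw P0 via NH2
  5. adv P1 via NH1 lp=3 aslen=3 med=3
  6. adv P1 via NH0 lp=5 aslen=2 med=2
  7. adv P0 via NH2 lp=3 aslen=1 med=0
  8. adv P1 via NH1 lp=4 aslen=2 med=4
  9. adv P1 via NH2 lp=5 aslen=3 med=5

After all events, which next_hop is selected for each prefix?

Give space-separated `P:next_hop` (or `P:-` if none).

Op 1: best P0=NH2 P1=-
Op 2: best P0=NH2 P1=-
Op 3: best P0=NH2 P1=-
Op 4: best P0=NH0 P1=-
Op 5: best P0=NH0 P1=NH1
Op 6: best P0=NH0 P1=NH0
Op 7: best P0=NH2 P1=NH0
Op 8: best P0=NH2 P1=NH0
Op 9: best P0=NH2 P1=NH0

Answer: P0:NH2 P1:NH0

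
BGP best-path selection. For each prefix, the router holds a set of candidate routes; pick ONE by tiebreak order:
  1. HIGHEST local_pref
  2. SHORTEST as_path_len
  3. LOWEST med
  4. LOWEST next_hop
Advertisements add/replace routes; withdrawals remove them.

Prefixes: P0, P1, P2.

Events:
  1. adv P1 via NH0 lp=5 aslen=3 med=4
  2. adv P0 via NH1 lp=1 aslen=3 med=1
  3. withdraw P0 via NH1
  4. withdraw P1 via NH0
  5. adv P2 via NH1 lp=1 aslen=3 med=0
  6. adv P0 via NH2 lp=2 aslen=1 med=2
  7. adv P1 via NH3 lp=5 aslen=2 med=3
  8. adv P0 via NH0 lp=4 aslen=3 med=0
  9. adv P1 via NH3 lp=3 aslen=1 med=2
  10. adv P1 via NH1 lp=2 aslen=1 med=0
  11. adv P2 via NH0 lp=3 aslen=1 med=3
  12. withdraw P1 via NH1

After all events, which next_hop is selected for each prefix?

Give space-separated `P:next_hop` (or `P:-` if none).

Op 1: best P0=- P1=NH0 P2=-
Op 2: best P0=NH1 P1=NH0 P2=-
Op 3: best P0=- P1=NH0 P2=-
Op 4: best P0=- P1=- P2=-
Op 5: best P0=- P1=- P2=NH1
Op 6: best P0=NH2 P1=- P2=NH1
Op 7: best P0=NH2 P1=NH3 P2=NH1
Op 8: best P0=NH0 P1=NH3 P2=NH1
Op 9: best P0=NH0 P1=NH3 P2=NH1
Op 10: best P0=NH0 P1=NH3 P2=NH1
Op 11: best P0=NH0 P1=NH3 P2=NH0
Op 12: best P0=NH0 P1=NH3 P2=NH0

Answer: P0:NH0 P1:NH3 P2:NH0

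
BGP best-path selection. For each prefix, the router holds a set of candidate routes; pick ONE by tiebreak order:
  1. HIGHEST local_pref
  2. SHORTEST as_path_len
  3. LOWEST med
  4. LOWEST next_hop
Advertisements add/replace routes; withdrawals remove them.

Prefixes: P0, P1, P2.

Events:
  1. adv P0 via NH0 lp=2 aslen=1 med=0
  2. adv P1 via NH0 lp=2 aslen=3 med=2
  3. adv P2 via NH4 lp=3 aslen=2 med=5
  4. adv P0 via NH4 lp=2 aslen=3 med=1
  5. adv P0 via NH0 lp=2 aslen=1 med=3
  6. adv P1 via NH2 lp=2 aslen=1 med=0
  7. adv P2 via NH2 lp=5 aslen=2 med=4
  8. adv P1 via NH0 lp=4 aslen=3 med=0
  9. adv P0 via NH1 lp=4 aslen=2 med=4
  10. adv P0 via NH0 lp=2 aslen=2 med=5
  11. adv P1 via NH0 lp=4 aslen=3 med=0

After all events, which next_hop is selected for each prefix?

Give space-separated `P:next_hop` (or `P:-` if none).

Op 1: best P0=NH0 P1=- P2=-
Op 2: best P0=NH0 P1=NH0 P2=-
Op 3: best P0=NH0 P1=NH0 P2=NH4
Op 4: best P0=NH0 P1=NH0 P2=NH4
Op 5: best P0=NH0 P1=NH0 P2=NH4
Op 6: best P0=NH0 P1=NH2 P2=NH4
Op 7: best P0=NH0 P1=NH2 P2=NH2
Op 8: best P0=NH0 P1=NH0 P2=NH2
Op 9: best P0=NH1 P1=NH0 P2=NH2
Op 10: best P0=NH1 P1=NH0 P2=NH2
Op 11: best P0=NH1 P1=NH0 P2=NH2

Answer: P0:NH1 P1:NH0 P2:NH2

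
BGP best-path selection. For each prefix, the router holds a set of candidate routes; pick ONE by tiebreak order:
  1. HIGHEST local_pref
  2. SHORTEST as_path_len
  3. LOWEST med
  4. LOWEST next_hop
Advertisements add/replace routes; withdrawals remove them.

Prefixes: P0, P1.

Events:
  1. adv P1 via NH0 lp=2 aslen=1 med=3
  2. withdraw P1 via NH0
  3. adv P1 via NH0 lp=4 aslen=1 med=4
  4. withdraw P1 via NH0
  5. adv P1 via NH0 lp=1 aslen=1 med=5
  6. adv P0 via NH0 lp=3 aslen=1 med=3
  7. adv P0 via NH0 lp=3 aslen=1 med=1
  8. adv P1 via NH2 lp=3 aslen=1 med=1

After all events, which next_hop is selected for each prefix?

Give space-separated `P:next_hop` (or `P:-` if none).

Op 1: best P0=- P1=NH0
Op 2: best P0=- P1=-
Op 3: best P0=- P1=NH0
Op 4: best P0=- P1=-
Op 5: best P0=- P1=NH0
Op 6: best P0=NH0 P1=NH0
Op 7: best P0=NH0 P1=NH0
Op 8: best P0=NH0 P1=NH2

Answer: P0:NH0 P1:NH2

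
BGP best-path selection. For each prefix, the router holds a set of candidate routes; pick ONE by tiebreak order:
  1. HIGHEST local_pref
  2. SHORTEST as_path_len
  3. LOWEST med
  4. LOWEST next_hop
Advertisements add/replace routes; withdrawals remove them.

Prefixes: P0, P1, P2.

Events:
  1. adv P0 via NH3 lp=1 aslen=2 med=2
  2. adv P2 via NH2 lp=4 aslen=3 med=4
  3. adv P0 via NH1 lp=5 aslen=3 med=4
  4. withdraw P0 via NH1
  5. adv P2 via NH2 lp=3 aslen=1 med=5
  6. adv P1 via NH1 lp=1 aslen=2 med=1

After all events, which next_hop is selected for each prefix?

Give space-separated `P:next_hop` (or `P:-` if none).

Answer: P0:NH3 P1:NH1 P2:NH2

Derivation:
Op 1: best P0=NH3 P1=- P2=-
Op 2: best P0=NH3 P1=- P2=NH2
Op 3: best P0=NH1 P1=- P2=NH2
Op 4: best P0=NH3 P1=- P2=NH2
Op 5: best P0=NH3 P1=- P2=NH2
Op 6: best P0=NH3 P1=NH1 P2=NH2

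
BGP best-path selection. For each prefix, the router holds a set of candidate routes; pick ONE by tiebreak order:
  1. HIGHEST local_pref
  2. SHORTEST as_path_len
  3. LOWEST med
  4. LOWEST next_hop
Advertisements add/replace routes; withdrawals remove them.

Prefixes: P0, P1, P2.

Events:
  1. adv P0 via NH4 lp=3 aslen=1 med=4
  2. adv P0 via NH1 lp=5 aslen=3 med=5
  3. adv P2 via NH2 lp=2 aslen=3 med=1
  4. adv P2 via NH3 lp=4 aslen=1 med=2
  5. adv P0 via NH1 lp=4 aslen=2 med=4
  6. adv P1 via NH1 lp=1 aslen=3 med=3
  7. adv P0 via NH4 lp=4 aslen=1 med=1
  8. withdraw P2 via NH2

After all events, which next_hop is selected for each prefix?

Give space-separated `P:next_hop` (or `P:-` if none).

Answer: P0:NH4 P1:NH1 P2:NH3

Derivation:
Op 1: best P0=NH4 P1=- P2=-
Op 2: best P0=NH1 P1=- P2=-
Op 3: best P0=NH1 P1=- P2=NH2
Op 4: best P0=NH1 P1=- P2=NH3
Op 5: best P0=NH1 P1=- P2=NH3
Op 6: best P0=NH1 P1=NH1 P2=NH3
Op 7: best P0=NH4 P1=NH1 P2=NH3
Op 8: best P0=NH4 P1=NH1 P2=NH3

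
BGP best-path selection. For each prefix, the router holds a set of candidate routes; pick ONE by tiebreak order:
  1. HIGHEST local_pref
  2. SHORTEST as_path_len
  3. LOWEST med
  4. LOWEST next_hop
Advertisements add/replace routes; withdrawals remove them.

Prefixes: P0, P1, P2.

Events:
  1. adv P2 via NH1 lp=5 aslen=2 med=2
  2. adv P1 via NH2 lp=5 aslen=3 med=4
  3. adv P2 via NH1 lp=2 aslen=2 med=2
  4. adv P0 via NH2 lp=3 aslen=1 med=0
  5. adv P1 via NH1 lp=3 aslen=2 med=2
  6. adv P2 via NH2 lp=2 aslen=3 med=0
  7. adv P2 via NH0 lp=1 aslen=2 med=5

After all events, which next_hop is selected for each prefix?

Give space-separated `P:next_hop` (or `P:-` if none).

Answer: P0:NH2 P1:NH2 P2:NH1

Derivation:
Op 1: best P0=- P1=- P2=NH1
Op 2: best P0=- P1=NH2 P2=NH1
Op 3: best P0=- P1=NH2 P2=NH1
Op 4: best P0=NH2 P1=NH2 P2=NH1
Op 5: best P0=NH2 P1=NH2 P2=NH1
Op 6: best P0=NH2 P1=NH2 P2=NH1
Op 7: best P0=NH2 P1=NH2 P2=NH1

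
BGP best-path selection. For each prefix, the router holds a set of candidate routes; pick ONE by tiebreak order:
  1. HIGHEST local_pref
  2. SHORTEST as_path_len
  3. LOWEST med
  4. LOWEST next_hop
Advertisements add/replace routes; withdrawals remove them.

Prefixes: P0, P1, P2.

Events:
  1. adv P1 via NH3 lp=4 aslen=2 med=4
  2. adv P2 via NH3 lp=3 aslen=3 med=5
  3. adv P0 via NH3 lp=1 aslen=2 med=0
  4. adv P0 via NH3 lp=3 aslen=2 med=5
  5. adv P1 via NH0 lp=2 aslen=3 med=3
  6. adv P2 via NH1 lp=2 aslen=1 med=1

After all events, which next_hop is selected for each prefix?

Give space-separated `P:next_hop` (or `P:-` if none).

Op 1: best P0=- P1=NH3 P2=-
Op 2: best P0=- P1=NH3 P2=NH3
Op 3: best P0=NH3 P1=NH3 P2=NH3
Op 4: best P0=NH3 P1=NH3 P2=NH3
Op 5: best P0=NH3 P1=NH3 P2=NH3
Op 6: best P0=NH3 P1=NH3 P2=NH3

Answer: P0:NH3 P1:NH3 P2:NH3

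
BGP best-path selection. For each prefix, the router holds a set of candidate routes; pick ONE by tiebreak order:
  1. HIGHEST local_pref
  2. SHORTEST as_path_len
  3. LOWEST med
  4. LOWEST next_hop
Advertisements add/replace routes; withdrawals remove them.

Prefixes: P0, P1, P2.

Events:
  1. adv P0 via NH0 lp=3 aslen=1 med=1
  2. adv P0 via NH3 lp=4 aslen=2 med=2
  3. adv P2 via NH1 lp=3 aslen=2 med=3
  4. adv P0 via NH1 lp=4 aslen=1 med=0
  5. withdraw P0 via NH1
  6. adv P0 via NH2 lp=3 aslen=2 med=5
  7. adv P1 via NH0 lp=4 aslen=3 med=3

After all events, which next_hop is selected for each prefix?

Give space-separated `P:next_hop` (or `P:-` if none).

Answer: P0:NH3 P1:NH0 P2:NH1

Derivation:
Op 1: best P0=NH0 P1=- P2=-
Op 2: best P0=NH3 P1=- P2=-
Op 3: best P0=NH3 P1=- P2=NH1
Op 4: best P0=NH1 P1=- P2=NH1
Op 5: best P0=NH3 P1=- P2=NH1
Op 6: best P0=NH3 P1=- P2=NH1
Op 7: best P0=NH3 P1=NH0 P2=NH1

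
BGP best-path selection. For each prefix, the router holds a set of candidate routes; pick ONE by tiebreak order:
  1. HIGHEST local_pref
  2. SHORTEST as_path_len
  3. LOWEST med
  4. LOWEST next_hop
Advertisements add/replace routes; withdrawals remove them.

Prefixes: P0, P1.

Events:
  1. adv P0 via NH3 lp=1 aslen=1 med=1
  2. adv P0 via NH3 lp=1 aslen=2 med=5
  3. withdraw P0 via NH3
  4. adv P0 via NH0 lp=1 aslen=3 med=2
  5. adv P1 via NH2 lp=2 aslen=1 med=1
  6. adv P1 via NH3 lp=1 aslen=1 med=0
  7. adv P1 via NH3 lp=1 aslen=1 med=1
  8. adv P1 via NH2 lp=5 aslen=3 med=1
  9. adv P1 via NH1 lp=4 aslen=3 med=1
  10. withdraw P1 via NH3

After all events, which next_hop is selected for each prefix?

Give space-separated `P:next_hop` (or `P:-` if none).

Op 1: best P0=NH3 P1=-
Op 2: best P0=NH3 P1=-
Op 3: best P0=- P1=-
Op 4: best P0=NH0 P1=-
Op 5: best P0=NH0 P1=NH2
Op 6: best P0=NH0 P1=NH2
Op 7: best P0=NH0 P1=NH2
Op 8: best P0=NH0 P1=NH2
Op 9: best P0=NH0 P1=NH2
Op 10: best P0=NH0 P1=NH2

Answer: P0:NH0 P1:NH2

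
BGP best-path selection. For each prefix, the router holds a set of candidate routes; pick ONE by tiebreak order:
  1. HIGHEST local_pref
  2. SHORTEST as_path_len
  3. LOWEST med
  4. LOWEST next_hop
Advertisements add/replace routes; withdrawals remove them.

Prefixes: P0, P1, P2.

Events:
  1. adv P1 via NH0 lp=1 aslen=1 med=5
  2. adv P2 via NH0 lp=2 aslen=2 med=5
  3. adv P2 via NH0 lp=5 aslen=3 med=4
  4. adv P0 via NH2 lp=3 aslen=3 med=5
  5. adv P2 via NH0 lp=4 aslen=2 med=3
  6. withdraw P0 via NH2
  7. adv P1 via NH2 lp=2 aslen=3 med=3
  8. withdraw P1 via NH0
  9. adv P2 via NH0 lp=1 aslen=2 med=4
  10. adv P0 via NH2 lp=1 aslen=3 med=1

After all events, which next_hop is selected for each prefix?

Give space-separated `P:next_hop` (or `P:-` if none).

Answer: P0:NH2 P1:NH2 P2:NH0

Derivation:
Op 1: best P0=- P1=NH0 P2=-
Op 2: best P0=- P1=NH0 P2=NH0
Op 3: best P0=- P1=NH0 P2=NH0
Op 4: best P0=NH2 P1=NH0 P2=NH0
Op 5: best P0=NH2 P1=NH0 P2=NH0
Op 6: best P0=- P1=NH0 P2=NH0
Op 7: best P0=- P1=NH2 P2=NH0
Op 8: best P0=- P1=NH2 P2=NH0
Op 9: best P0=- P1=NH2 P2=NH0
Op 10: best P0=NH2 P1=NH2 P2=NH0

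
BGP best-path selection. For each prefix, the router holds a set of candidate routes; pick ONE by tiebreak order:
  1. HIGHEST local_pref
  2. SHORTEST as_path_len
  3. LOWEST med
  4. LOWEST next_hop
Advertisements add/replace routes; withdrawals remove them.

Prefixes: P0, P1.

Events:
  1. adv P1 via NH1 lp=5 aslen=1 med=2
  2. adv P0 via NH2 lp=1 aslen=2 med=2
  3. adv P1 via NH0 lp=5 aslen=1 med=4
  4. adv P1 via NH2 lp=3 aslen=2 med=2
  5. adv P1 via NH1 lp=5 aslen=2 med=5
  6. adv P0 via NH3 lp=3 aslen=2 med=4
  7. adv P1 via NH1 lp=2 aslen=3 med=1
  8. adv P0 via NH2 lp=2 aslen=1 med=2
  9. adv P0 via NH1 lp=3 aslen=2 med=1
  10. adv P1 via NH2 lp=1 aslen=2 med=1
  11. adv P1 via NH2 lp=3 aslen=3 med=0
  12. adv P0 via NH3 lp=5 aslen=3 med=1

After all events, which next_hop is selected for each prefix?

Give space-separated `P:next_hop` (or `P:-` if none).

Op 1: best P0=- P1=NH1
Op 2: best P0=NH2 P1=NH1
Op 3: best P0=NH2 P1=NH1
Op 4: best P0=NH2 P1=NH1
Op 5: best P0=NH2 P1=NH0
Op 6: best P0=NH3 P1=NH0
Op 7: best P0=NH3 P1=NH0
Op 8: best P0=NH3 P1=NH0
Op 9: best P0=NH1 P1=NH0
Op 10: best P0=NH1 P1=NH0
Op 11: best P0=NH1 P1=NH0
Op 12: best P0=NH3 P1=NH0

Answer: P0:NH3 P1:NH0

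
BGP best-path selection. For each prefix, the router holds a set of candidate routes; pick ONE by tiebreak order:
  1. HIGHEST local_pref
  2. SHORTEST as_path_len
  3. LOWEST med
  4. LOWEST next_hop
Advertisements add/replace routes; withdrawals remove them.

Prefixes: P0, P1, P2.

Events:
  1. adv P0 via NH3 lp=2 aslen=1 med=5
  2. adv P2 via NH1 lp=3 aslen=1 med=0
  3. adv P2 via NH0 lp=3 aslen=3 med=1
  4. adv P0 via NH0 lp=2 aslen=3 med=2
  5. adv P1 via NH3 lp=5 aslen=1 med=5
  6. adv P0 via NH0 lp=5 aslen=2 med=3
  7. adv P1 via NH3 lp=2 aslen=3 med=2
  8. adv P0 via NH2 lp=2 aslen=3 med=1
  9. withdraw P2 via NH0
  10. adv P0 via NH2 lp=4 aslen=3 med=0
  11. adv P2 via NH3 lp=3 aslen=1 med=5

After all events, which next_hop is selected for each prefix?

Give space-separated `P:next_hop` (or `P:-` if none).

Op 1: best P0=NH3 P1=- P2=-
Op 2: best P0=NH3 P1=- P2=NH1
Op 3: best P0=NH3 P1=- P2=NH1
Op 4: best P0=NH3 P1=- P2=NH1
Op 5: best P0=NH3 P1=NH3 P2=NH1
Op 6: best P0=NH0 P1=NH3 P2=NH1
Op 7: best P0=NH0 P1=NH3 P2=NH1
Op 8: best P0=NH0 P1=NH3 P2=NH1
Op 9: best P0=NH0 P1=NH3 P2=NH1
Op 10: best P0=NH0 P1=NH3 P2=NH1
Op 11: best P0=NH0 P1=NH3 P2=NH1

Answer: P0:NH0 P1:NH3 P2:NH1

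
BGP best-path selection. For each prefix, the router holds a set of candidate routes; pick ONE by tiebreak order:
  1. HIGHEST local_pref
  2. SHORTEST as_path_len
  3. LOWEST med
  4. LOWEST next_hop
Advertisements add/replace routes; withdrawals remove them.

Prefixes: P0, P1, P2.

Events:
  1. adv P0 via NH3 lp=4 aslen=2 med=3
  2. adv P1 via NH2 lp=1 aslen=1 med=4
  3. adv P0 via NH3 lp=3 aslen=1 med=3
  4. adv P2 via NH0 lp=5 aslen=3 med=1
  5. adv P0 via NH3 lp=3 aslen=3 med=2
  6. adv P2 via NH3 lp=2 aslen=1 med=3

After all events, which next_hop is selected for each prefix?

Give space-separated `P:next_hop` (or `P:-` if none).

Op 1: best P0=NH3 P1=- P2=-
Op 2: best P0=NH3 P1=NH2 P2=-
Op 3: best P0=NH3 P1=NH2 P2=-
Op 4: best P0=NH3 P1=NH2 P2=NH0
Op 5: best P0=NH3 P1=NH2 P2=NH0
Op 6: best P0=NH3 P1=NH2 P2=NH0

Answer: P0:NH3 P1:NH2 P2:NH0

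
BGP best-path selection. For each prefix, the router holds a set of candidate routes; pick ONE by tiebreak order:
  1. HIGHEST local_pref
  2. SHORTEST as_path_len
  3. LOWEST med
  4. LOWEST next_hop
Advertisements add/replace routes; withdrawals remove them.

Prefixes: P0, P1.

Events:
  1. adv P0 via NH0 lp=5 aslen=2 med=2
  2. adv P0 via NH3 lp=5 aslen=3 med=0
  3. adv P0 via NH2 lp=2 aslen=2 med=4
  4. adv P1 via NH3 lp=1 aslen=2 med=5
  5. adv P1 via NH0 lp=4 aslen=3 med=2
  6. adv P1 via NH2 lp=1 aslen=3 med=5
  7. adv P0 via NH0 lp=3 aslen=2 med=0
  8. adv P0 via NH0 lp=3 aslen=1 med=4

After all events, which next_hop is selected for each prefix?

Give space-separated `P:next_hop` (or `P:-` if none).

Op 1: best P0=NH0 P1=-
Op 2: best P0=NH0 P1=-
Op 3: best P0=NH0 P1=-
Op 4: best P0=NH0 P1=NH3
Op 5: best P0=NH0 P1=NH0
Op 6: best P0=NH0 P1=NH0
Op 7: best P0=NH3 P1=NH0
Op 8: best P0=NH3 P1=NH0

Answer: P0:NH3 P1:NH0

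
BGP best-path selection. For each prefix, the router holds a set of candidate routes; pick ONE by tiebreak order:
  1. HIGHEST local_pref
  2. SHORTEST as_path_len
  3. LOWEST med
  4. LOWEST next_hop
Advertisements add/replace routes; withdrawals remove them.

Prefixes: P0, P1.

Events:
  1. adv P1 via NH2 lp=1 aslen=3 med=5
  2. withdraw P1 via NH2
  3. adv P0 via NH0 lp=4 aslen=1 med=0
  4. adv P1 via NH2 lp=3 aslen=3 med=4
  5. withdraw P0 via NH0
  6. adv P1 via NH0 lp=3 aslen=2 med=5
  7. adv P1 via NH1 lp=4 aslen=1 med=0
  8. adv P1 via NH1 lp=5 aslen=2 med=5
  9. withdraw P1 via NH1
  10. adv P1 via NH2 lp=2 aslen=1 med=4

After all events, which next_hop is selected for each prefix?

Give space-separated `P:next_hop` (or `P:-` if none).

Answer: P0:- P1:NH0

Derivation:
Op 1: best P0=- P1=NH2
Op 2: best P0=- P1=-
Op 3: best P0=NH0 P1=-
Op 4: best P0=NH0 P1=NH2
Op 5: best P0=- P1=NH2
Op 6: best P0=- P1=NH0
Op 7: best P0=- P1=NH1
Op 8: best P0=- P1=NH1
Op 9: best P0=- P1=NH0
Op 10: best P0=- P1=NH0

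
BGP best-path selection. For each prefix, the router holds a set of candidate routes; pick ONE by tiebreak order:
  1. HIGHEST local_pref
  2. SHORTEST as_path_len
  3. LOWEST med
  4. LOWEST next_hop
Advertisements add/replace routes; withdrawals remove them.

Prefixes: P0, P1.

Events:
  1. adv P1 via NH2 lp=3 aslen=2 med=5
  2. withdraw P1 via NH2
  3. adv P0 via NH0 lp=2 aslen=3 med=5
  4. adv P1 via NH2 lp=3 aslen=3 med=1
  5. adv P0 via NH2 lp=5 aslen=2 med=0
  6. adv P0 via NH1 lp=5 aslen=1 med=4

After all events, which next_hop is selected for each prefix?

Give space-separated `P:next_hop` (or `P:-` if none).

Answer: P0:NH1 P1:NH2

Derivation:
Op 1: best P0=- P1=NH2
Op 2: best P0=- P1=-
Op 3: best P0=NH0 P1=-
Op 4: best P0=NH0 P1=NH2
Op 5: best P0=NH2 P1=NH2
Op 6: best P0=NH1 P1=NH2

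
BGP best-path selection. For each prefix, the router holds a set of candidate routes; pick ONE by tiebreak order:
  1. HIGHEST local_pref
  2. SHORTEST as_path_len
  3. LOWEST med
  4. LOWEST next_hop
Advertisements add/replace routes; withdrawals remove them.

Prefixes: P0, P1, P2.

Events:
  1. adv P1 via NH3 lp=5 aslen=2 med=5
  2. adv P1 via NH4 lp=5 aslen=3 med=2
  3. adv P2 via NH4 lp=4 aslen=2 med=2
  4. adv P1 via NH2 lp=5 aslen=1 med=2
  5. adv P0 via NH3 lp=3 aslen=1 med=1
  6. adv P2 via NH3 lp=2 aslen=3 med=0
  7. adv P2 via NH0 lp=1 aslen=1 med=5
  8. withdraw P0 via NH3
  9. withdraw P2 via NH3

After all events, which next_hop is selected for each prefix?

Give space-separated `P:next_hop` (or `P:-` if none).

Answer: P0:- P1:NH2 P2:NH4

Derivation:
Op 1: best P0=- P1=NH3 P2=-
Op 2: best P0=- P1=NH3 P2=-
Op 3: best P0=- P1=NH3 P2=NH4
Op 4: best P0=- P1=NH2 P2=NH4
Op 5: best P0=NH3 P1=NH2 P2=NH4
Op 6: best P0=NH3 P1=NH2 P2=NH4
Op 7: best P0=NH3 P1=NH2 P2=NH4
Op 8: best P0=- P1=NH2 P2=NH4
Op 9: best P0=- P1=NH2 P2=NH4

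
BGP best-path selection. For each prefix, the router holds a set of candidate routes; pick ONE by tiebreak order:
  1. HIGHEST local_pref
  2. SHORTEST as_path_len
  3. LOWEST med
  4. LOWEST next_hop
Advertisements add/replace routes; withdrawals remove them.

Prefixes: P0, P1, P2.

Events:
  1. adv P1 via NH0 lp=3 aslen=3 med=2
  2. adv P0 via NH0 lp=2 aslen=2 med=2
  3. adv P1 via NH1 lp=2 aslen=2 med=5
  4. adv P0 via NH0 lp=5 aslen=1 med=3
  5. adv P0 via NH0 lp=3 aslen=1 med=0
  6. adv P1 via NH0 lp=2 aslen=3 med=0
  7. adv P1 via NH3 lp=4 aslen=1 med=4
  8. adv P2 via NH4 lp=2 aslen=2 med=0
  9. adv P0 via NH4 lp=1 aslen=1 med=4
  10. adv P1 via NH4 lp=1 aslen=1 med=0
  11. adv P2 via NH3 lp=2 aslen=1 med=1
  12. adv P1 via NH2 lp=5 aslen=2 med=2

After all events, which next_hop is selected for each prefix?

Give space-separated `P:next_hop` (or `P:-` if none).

Op 1: best P0=- P1=NH0 P2=-
Op 2: best P0=NH0 P1=NH0 P2=-
Op 3: best P0=NH0 P1=NH0 P2=-
Op 4: best P0=NH0 P1=NH0 P2=-
Op 5: best P0=NH0 P1=NH0 P2=-
Op 6: best P0=NH0 P1=NH1 P2=-
Op 7: best P0=NH0 P1=NH3 P2=-
Op 8: best P0=NH0 P1=NH3 P2=NH4
Op 9: best P0=NH0 P1=NH3 P2=NH4
Op 10: best P0=NH0 P1=NH3 P2=NH4
Op 11: best P0=NH0 P1=NH3 P2=NH3
Op 12: best P0=NH0 P1=NH2 P2=NH3

Answer: P0:NH0 P1:NH2 P2:NH3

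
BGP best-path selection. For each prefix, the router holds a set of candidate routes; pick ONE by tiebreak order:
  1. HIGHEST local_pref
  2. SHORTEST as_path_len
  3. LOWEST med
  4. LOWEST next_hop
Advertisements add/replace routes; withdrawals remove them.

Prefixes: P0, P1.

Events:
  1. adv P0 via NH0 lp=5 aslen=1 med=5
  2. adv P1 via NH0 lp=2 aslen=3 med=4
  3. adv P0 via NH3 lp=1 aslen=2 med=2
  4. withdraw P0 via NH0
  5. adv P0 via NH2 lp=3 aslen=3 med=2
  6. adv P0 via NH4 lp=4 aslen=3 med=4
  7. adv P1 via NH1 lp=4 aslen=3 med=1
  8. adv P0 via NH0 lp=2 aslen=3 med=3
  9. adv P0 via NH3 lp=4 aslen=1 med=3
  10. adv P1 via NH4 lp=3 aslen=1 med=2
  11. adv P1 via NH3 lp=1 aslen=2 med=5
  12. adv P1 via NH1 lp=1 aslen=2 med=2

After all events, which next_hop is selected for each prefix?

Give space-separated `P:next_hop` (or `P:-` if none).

Op 1: best P0=NH0 P1=-
Op 2: best P0=NH0 P1=NH0
Op 3: best P0=NH0 P1=NH0
Op 4: best P0=NH3 P1=NH0
Op 5: best P0=NH2 P1=NH0
Op 6: best P0=NH4 P1=NH0
Op 7: best P0=NH4 P1=NH1
Op 8: best P0=NH4 P1=NH1
Op 9: best P0=NH3 P1=NH1
Op 10: best P0=NH3 P1=NH1
Op 11: best P0=NH3 P1=NH1
Op 12: best P0=NH3 P1=NH4

Answer: P0:NH3 P1:NH4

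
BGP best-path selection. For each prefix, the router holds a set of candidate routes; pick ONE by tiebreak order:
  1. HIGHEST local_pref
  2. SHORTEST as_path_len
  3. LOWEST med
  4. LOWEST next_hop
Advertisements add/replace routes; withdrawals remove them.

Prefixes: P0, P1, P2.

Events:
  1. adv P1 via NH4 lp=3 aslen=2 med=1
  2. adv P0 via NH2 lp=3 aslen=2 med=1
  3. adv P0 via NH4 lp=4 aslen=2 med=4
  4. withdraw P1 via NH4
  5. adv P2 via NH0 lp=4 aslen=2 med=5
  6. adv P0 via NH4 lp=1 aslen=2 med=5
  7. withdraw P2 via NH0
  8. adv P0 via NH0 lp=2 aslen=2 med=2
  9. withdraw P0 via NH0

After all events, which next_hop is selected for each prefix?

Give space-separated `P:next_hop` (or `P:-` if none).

Answer: P0:NH2 P1:- P2:-

Derivation:
Op 1: best P0=- P1=NH4 P2=-
Op 2: best P0=NH2 P1=NH4 P2=-
Op 3: best P0=NH4 P1=NH4 P2=-
Op 4: best P0=NH4 P1=- P2=-
Op 5: best P0=NH4 P1=- P2=NH0
Op 6: best P0=NH2 P1=- P2=NH0
Op 7: best P0=NH2 P1=- P2=-
Op 8: best P0=NH2 P1=- P2=-
Op 9: best P0=NH2 P1=- P2=-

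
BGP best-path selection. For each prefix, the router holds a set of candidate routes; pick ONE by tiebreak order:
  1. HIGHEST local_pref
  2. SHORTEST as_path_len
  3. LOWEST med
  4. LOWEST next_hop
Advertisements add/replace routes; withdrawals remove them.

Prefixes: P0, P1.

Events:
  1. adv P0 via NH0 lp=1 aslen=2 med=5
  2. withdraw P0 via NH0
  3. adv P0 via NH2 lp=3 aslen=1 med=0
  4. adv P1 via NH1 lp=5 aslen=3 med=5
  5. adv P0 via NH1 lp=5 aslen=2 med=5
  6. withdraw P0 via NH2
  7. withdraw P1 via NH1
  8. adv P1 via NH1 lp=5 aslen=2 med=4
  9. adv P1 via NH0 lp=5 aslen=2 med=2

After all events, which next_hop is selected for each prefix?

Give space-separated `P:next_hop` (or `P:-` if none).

Op 1: best P0=NH0 P1=-
Op 2: best P0=- P1=-
Op 3: best P0=NH2 P1=-
Op 4: best P0=NH2 P1=NH1
Op 5: best P0=NH1 P1=NH1
Op 6: best P0=NH1 P1=NH1
Op 7: best P0=NH1 P1=-
Op 8: best P0=NH1 P1=NH1
Op 9: best P0=NH1 P1=NH0

Answer: P0:NH1 P1:NH0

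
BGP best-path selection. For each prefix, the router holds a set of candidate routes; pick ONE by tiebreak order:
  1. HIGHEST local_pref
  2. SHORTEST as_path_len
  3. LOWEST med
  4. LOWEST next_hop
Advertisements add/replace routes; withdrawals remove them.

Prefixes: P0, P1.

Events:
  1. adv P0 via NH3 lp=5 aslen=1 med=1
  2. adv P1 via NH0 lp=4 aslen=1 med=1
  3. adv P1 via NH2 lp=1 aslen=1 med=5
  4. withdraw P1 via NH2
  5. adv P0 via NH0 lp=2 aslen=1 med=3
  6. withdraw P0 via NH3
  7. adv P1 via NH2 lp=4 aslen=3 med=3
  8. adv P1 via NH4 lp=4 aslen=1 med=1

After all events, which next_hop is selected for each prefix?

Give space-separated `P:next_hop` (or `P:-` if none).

Answer: P0:NH0 P1:NH0

Derivation:
Op 1: best P0=NH3 P1=-
Op 2: best P0=NH3 P1=NH0
Op 3: best P0=NH3 P1=NH0
Op 4: best P0=NH3 P1=NH0
Op 5: best P0=NH3 P1=NH0
Op 6: best P0=NH0 P1=NH0
Op 7: best P0=NH0 P1=NH0
Op 8: best P0=NH0 P1=NH0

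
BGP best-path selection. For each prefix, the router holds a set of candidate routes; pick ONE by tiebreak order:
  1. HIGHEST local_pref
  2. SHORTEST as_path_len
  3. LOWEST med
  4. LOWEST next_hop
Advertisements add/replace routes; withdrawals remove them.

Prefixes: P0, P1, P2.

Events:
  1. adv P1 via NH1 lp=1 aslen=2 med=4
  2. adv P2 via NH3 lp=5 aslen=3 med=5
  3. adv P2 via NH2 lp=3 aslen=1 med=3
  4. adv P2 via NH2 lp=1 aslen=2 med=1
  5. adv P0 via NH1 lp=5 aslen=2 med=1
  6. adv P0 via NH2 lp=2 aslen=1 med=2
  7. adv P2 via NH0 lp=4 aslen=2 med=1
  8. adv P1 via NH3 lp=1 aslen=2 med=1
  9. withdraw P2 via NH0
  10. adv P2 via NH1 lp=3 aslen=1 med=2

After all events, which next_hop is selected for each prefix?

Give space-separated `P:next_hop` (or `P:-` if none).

Answer: P0:NH1 P1:NH3 P2:NH3

Derivation:
Op 1: best P0=- P1=NH1 P2=-
Op 2: best P0=- P1=NH1 P2=NH3
Op 3: best P0=- P1=NH1 P2=NH3
Op 4: best P0=- P1=NH1 P2=NH3
Op 5: best P0=NH1 P1=NH1 P2=NH3
Op 6: best P0=NH1 P1=NH1 P2=NH3
Op 7: best P0=NH1 P1=NH1 P2=NH3
Op 8: best P0=NH1 P1=NH3 P2=NH3
Op 9: best P0=NH1 P1=NH3 P2=NH3
Op 10: best P0=NH1 P1=NH3 P2=NH3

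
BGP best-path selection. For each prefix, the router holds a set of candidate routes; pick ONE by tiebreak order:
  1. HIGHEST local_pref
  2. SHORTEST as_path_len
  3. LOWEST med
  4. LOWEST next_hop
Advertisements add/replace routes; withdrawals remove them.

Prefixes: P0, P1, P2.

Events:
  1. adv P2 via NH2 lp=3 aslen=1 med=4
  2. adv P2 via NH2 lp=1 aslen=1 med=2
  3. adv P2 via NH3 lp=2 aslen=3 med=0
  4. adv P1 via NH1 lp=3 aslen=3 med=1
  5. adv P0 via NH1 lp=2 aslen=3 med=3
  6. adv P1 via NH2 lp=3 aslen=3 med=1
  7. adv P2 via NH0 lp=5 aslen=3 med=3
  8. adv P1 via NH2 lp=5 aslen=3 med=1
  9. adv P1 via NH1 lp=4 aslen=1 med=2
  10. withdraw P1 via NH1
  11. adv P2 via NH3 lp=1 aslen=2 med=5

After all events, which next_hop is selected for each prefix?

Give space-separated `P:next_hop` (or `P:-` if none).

Op 1: best P0=- P1=- P2=NH2
Op 2: best P0=- P1=- P2=NH2
Op 3: best P0=- P1=- P2=NH3
Op 4: best P0=- P1=NH1 P2=NH3
Op 5: best P0=NH1 P1=NH1 P2=NH3
Op 6: best P0=NH1 P1=NH1 P2=NH3
Op 7: best P0=NH1 P1=NH1 P2=NH0
Op 8: best P0=NH1 P1=NH2 P2=NH0
Op 9: best P0=NH1 P1=NH2 P2=NH0
Op 10: best P0=NH1 P1=NH2 P2=NH0
Op 11: best P0=NH1 P1=NH2 P2=NH0

Answer: P0:NH1 P1:NH2 P2:NH0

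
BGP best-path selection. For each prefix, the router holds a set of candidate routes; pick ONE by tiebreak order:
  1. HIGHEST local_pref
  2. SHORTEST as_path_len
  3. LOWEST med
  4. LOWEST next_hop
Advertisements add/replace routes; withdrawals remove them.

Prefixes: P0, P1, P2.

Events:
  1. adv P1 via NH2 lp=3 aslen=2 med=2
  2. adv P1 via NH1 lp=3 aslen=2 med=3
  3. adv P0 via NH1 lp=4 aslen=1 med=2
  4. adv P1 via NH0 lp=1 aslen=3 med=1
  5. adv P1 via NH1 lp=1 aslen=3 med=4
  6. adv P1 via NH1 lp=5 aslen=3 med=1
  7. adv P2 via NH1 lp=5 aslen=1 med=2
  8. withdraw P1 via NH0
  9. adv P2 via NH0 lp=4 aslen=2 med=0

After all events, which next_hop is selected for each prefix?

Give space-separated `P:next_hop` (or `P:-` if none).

Answer: P0:NH1 P1:NH1 P2:NH1

Derivation:
Op 1: best P0=- P1=NH2 P2=-
Op 2: best P0=- P1=NH2 P2=-
Op 3: best P0=NH1 P1=NH2 P2=-
Op 4: best P0=NH1 P1=NH2 P2=-
Op 5: best P0=NH1 P1=NH2 P2=-
Op 6: best P0=NH1 P1=NH1 P2=-
Op 7: best P0=NH1 P1=NH1 P2=NH1
Op 8: best P0=NH1 P1=NH1 P2=NH1
Op 9: best P0=NH1 P1=NH1 P2=NH1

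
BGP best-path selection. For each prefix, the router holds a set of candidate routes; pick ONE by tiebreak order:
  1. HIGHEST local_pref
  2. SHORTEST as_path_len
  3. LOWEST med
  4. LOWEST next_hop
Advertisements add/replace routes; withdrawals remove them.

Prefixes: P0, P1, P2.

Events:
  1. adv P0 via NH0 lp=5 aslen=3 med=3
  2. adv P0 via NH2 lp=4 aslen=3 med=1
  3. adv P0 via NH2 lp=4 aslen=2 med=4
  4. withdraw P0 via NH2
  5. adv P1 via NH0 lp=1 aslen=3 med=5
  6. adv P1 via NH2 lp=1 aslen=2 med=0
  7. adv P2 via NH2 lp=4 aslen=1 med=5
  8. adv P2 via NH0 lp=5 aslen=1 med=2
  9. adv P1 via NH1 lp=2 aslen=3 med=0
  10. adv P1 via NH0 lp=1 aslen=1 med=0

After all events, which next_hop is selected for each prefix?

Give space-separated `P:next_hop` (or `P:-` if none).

Answer: P0:NH0 P1:NH1 P2:NH0

Derivation:
Op 1: best P0=NH0 P1=- P2=-
Op 2: best P0=NH0 P1=- P2=-
Op 3: best P0=NH0 P1=- P2=-
Op 4: best P0=NH0 P1=- P2=-
Op 5: best P0=NH0 P1=NH0 P2=-
Op 6: best P0=NH0 P1=NH2 P2=-
Op 7: best P0=NH0 P1=NH2 P2=NH2
Op 8: best P0=NH0 P1=NH2 P2=NH0
Op 9: best P0=NH0 P1=NH1 P2=NH0
Op 10: best P0=NH0 P1=NH1 P2=NH0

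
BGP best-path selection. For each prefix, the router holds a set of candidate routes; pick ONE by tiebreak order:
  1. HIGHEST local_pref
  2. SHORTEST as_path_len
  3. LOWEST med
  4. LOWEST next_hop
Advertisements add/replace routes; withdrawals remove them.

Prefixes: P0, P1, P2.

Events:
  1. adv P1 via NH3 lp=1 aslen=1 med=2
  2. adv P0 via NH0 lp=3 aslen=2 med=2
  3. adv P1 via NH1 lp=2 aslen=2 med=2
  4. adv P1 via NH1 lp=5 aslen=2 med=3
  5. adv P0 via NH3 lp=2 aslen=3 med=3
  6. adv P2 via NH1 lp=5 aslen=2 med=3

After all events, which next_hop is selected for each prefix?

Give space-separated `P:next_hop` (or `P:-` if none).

Answer: P0:NH0 P1:NH1 P2:NH1

Derivation:
Op 1: best P0=- P1=NH3 P2=-
Op 2: best P0=NH0 P1=NH3 P2=-
Op 3: best P0=NH0 P1=NH1 P2=-
Op 4: best P0=NH0 P1=NH1 P2=-
Op 5: best P0=NH0 P1=NH1 P2=-
Op 6: best P0=NH0 P1=NH1 P2=NH1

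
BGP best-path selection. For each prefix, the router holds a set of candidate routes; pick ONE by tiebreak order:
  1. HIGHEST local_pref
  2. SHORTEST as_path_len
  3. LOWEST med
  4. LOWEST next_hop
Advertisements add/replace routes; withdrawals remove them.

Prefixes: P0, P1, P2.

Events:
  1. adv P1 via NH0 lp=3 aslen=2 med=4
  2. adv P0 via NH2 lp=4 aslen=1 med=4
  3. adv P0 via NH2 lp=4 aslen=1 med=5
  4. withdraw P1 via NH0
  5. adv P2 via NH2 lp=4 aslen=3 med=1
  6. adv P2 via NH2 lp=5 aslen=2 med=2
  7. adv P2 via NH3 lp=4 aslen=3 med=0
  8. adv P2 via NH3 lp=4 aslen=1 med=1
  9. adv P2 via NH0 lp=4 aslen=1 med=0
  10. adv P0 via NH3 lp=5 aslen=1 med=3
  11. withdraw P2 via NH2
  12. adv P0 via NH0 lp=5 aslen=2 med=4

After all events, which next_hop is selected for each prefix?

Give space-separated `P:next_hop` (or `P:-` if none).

Op 1: best P0=- P1=NH0 P2=-
Op 2: best P0=NH2 P1=NH0 P2=-
Op 3: best P0=NH2 P1=NH0 P2=-
Op 4: best P0=NH2 P1=- P2=-
Op 5: best P0=NH2 P1=- P2=NH2
Op 6: best P0=NH2 P1=- P2=NH2
Op 7: best P0=NH2 P1=- P2=NH2
Op 8: best P0=NH2 P1=- P2=NH2
Op 9: best P0=NH2 P1=- P2=NH2
Op 10: best P0=NH3 P1=- P2=NH2
Op 11: best P0=NH3 P1=- P2=NH0
Op 12: best P0=NH3 P1=- P2=NH0

Answer: P0:NH3 P1:- P2:NH0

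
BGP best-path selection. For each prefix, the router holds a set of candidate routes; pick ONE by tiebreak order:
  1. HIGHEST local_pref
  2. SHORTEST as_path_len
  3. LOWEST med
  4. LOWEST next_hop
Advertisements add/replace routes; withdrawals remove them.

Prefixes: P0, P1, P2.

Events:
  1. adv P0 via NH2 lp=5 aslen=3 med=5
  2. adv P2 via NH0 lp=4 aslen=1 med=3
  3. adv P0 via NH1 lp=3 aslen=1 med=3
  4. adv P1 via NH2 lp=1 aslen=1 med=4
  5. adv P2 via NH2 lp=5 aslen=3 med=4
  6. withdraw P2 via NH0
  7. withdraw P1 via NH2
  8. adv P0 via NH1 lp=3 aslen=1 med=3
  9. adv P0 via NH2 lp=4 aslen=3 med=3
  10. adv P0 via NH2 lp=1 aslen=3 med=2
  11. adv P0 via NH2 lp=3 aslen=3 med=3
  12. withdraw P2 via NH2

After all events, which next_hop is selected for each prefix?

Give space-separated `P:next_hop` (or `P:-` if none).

Answer: P0:NH1 P1:- P2:-

Derivation:
Op 1: best P0=NH2 P1=- P2=-
Op 2: best P0=NH2 P1=- P2=NH0
Op 3: best P0=NH2 P1=- P2=NH0
Op 4: best P0=NH2 P1=NH2 P2=NH0
Op 5: best P0=NH2 P1=NH2 P2=NH2
Op 6: best P0=NH2 P1=NH2 P2=NH2
Op 7: best P0=NH2 P1=- P2=NH2
Op 8: best P0=NH2 P1=- P2=NH2
Op 9: best P0=NH2 P1=- P2=NH2
Op 10: best P0=NH1 P1=- P2=NH2
Op 11: best P0=NH1 P1=- P2=NH2
Op 12: best P0=NH1 P1=- P2=-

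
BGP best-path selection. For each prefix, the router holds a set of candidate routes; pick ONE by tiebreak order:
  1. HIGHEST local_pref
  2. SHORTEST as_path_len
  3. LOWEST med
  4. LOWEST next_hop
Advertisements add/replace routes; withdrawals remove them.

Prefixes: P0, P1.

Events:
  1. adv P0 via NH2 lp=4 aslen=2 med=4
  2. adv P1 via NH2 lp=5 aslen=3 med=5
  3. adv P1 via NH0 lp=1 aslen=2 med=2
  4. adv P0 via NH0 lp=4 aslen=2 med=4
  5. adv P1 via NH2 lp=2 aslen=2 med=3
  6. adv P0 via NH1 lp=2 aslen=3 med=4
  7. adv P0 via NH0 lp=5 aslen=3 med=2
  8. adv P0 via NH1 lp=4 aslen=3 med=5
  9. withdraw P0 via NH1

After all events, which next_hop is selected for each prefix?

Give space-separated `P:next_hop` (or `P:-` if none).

Op 1: best P0=NH2 P1=-
Op 2: best P0=NH2 P1=NH2
Op 3: best P0=NH2 P1=NH2
Op 4: best P0=NH0 P1=NH2
Op 5: best P0=NH0 P1=NH2
Op 6: best P0=NH0 P1=NH2
Op 7: best P0=NH0 P1=NH2
Op 8: best P0=NH0 P1=NH2
Op 9: best P0=NH0 P1=NH2

Answer: P0:NH0 P1:NH2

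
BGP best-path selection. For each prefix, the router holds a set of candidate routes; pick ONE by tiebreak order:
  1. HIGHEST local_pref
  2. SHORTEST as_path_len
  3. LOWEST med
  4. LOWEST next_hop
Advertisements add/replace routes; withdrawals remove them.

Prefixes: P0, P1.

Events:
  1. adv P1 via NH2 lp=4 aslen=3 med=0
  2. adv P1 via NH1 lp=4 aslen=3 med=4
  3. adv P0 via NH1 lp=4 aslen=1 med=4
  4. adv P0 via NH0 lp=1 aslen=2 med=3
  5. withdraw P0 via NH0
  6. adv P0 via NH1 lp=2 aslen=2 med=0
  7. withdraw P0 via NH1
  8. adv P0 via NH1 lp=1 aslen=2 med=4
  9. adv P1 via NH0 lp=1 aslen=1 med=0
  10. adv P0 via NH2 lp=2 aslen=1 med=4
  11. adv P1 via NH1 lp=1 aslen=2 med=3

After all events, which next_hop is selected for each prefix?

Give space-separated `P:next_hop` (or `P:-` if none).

Answer: P0:NH2 P1:NH2

Derivation:
Op 1: best P0=- P1=NH2
Op 2: best P0=- P1=NH2
Op 3: best P0=NH1 P1=NH2
Op 4: best P0=NH1 P1=NH2
Op 5: best P0=NH1 P1=NH2
Op 6: best P0=NH1 P1=NH2
Op 7: best P0=- P1=NH2
Op 8: best P0=NH1 P1=NH2
Op 9: best P0=NH1 P1=NH2
Op 10: best P0=NH2 P1=NH2
Op 11: best P0=NH2 P1=NH2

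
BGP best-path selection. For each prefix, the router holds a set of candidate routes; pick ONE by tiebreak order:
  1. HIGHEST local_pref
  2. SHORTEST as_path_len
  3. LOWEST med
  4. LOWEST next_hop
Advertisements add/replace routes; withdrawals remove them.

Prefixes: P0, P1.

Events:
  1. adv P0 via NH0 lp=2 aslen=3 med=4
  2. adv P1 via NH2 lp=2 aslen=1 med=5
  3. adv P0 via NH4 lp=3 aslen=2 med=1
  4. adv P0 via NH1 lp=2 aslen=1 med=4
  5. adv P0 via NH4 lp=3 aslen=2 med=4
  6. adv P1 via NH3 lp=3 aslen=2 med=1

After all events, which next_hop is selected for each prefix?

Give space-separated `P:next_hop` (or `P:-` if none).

Op 1: best P0=NH0 P1=-
Op 2: best P0=NH0 P1=NH2
Op 3: best P0=NH4 P1=NH2
Op 4: best P0=NH4 P1=NH2
Op 5: best P0=NH4 P1=NH2
Op 6: best P0=NH4 P1=NH3

Answer: P0:NH4 P1:NH3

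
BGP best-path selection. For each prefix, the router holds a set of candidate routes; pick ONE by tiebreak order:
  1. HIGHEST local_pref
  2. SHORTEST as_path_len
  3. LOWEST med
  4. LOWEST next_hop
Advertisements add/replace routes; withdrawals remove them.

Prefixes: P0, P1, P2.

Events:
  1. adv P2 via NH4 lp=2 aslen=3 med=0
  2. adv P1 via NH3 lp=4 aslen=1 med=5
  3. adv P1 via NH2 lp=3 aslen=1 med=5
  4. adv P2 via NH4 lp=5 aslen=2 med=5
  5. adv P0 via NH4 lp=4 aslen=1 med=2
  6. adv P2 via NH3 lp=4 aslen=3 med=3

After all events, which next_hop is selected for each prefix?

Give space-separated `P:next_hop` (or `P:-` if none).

Op 1: best P0=- P1=- P2=NH4
Op 2: best P0=- P1=NH3 P2=NH4
Op 3: best P0=- P1=NH3 P2=NH4
Op 4: best P0=- P1=NH3 P2=NH4
Op 5: best P0=NH4 P1=NH3 P2=NH4
Op 6: best P0=NH4 P1=NH3 P2=NH4

Answer: P0:NH4 P1:NH3 P2:NH4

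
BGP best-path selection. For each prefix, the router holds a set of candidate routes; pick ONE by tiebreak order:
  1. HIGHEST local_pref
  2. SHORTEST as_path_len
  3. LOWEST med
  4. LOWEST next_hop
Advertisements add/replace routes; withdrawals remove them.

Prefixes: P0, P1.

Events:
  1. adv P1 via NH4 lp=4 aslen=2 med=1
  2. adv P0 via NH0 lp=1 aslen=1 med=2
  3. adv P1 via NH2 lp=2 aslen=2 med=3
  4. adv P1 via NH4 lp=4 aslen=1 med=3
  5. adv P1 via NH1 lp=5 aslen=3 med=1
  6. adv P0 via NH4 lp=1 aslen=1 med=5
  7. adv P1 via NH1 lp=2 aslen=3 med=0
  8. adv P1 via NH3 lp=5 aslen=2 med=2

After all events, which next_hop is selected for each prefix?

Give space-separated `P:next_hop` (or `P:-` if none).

Answer: P0:NH0 P1:NH3

Derivation:
Op 1: best P0=- P1=NH4
Op 2: best P0=NH0 P1=NH4
Op 3: best P0=NH0 P1=NH4
Op 4: best P0=NH0 P1=NH4
Op 5: best P0=NH0 P1=NH1
Op 6: best P0=NH0 P1=NH1
Op 7: best P0=NH0 P1=NH4
Op 8: best P0=NH0 P1=NH3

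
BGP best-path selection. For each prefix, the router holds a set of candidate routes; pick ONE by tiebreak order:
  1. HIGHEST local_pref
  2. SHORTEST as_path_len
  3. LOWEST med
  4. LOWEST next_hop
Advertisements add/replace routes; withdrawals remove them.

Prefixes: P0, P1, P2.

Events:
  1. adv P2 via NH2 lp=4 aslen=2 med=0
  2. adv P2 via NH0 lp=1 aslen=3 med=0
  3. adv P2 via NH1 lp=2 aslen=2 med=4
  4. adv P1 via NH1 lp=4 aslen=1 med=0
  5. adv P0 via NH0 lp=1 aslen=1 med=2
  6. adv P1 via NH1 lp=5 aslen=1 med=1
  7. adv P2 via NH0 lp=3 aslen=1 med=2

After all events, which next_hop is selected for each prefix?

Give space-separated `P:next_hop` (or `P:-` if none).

Op 1: best P0=- P1=- P2=NH2
Op 2: best P0=- P1=- P2=NH2
Op 3: best P0=- P1=- P2=NH2
Op 4: best P0=- P1=NH1 P2=NH2
Op 5: best P0=NH0 P1=NH1 P2=NH2
Op 6: best P0=NH0 P1=NH1 P2=NH2
Op 7: best P0=NH0 P1=NH1 P2=NH2

Answer: P0:NH0 P1:NH1 P2:NH2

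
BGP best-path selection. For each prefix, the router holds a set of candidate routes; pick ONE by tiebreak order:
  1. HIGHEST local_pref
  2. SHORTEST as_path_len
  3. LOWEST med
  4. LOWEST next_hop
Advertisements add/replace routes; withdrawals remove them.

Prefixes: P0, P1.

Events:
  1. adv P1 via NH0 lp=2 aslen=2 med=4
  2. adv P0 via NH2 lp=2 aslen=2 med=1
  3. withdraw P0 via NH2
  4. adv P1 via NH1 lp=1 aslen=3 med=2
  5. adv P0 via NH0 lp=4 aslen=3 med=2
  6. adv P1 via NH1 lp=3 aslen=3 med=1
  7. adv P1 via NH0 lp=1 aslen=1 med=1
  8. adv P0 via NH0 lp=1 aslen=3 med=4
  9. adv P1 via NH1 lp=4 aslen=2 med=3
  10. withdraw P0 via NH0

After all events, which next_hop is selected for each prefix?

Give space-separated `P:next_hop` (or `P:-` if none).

Answer: P0:- P1:NH1

Derivation:
Op 1: best P0=- P1=NH0
Op 2: best P0=NH2 P1=NH0
Op 3: best P0=- P1=NH0
Op 4: best P0=- P1=NH0
Op 5: best P0=NH0 P1=NH0
Op 6: best P0=NH0 P1=NH1
Op 7: best P0=NH0 P1=NH1
Op 8: best P0=NH0 P1=NH1
Op 9: best P0=NH0 P1=NH1
Op 10: best P0=- P1=NH1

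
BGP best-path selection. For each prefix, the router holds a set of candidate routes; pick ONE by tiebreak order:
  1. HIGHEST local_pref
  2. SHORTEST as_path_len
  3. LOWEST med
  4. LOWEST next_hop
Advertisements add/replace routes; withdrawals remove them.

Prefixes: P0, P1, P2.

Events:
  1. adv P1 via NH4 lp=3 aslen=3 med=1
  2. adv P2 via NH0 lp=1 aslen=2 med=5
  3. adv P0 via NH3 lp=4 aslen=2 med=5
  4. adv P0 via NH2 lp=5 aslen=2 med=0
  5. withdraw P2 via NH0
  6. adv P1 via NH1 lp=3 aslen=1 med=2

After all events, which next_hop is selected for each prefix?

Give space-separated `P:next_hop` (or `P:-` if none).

Op 1: best P0=- P1=NH4 P2=-
Op 2: best P0=- P1=NH4 P2=NH0
Op 3: best P0=NH3 P1=NH4 P2=NH0
Op 4: best P0=NH2 P1=NH4 P2=NH0
Op 5: best P0=NH2 P1=NH4 P2=-
Op 6: best P0=NH2 P1=NH1 P2=-

Answer: P0:NH2 P1:NH1 P2:-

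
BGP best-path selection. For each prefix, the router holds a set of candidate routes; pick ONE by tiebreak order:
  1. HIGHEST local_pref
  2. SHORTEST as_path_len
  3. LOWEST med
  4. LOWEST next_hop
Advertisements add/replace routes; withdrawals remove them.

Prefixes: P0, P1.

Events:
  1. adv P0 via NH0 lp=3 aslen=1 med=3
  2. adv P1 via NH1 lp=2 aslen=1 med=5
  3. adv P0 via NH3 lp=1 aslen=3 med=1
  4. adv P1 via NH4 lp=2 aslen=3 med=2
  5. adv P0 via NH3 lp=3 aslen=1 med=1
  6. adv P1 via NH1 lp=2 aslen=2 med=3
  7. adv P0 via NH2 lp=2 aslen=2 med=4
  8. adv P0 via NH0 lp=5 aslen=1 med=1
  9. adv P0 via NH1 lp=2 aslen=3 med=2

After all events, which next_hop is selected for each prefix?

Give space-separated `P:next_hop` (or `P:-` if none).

Answer: P0:NH0 P1:NH1

Derivation:
Op 1: best P0=NH0 P1=-
Op 2: best P0=NH0 P1=NH1
Op 3: best P0=NH0 P1=NH1
Op 4: best P0=NH0 P1=NH1
Op 5: best P0=NH3 P1=NH1
Op 6: best P0=NH3 P1=NH1
Op 7: best P0=NH3 P1=NH1
Op 8: best P0=NH0 P1=NH1
Op 9: best P0=NH0 P1=NH1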